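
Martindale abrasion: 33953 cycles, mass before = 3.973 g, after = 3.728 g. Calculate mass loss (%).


Formula: Mass loss% = ((m_before - m_after) / m_before) * 100
Step 1: Mass loss = 3.973 - 3.728 = 0.245 g
Step 2: Ratio = 0.245 / 3.973 = 0.0616662
Step 3: Mass loss% = 0.0616662 * 100 = 6.16662% ≈ 6.17%

6.17%


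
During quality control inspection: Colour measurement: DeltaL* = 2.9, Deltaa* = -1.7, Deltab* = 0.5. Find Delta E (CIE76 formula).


Formula: Delta E = sqrt(dL*^2 + da*^2 + db*^2)
Step 1: dL*^2 = 2.9^2 = 8.41
Step 2: da*^2 = (-1.7)^2 = 2.89
Step 3: db*^2 = 0.5^2 = 0.25
Step 4: Sum = 8.41 + 2.89 + 0.25 = 11.55
Step 5: Delta E = sqrt(11.55) = 3.4

3.4 Delta E


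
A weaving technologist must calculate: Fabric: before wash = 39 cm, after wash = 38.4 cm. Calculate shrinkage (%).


Formula: Shrinkage% = ((L_before - L_after) / L_before) * 100
Step 1: Shrinkage = 39 - 38.4 = 0.6 cm
Step 2: Shrinkage% = (0.6 / 39) * 100
Step 3: Shrinkage% = 0.015385 * 100 = 1.5385% ≈ 1.5%

1.5%


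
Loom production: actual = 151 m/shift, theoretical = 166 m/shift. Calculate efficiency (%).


Formula: Efficiency% = (Actual output / Theoretical output) * 100
Efficiency% = (151 / 166) * 100
Efficiency% = 0.909639 * 100 = 90.9639% ≈ 91.0%

91.0%


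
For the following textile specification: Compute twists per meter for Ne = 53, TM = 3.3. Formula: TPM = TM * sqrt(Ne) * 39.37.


Formula: TPM = TM * sqrt(Ne) * 39.37
Step 1: sqrt(Ne) = sqrt(53) = 7.2801
Step 2: TM * sqrt(Ne) = 3.3 * 7.2801 = 24.0243
Step 3: TPM = 24.0243 * 39.37 = 946 twists/m

946 twists/m


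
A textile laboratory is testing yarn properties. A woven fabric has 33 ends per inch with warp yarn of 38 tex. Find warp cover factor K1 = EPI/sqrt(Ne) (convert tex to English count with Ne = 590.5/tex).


Formula: K1 = EPI / sqrt(Ne), with Ne = 590.5 / tex_warp
Step 1: Ne = 590.5 / 38 = 15.539
Step 2: sqrt(Ne) = sqrt(15.539) = 3.942
Step 3: K1 = 33 / 3.942 = 8.4

8.4


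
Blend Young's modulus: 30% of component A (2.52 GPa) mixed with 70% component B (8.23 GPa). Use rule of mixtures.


Formula: Blend property = (fraction_A * property_A) + (fraction_B * property_B)
Step 1: Contribution A = 30/100 * 2.52 GPa = 0.756 GPa
Step 2: Contribution B = 70/100 * 8.23 GPa = 5.761 GPa
Step 3: Blend Young's modulus = 0.756 + 5.761 = 6.517 GPa

6.517 GPa


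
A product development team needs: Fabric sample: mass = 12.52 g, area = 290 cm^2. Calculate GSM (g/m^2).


Formula: GSM = mass_g / area_m2
Step 1: Convert area: 290 cm^2 = 290 / 10000 = 0.029 m^2
Step 2: GSM = 12.52 g / 0.029 m^2 = 431.7 g/m^2

431.7 g/m^2


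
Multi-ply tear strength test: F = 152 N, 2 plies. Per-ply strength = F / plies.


Formula: Per-ply strength = Total force / Number of plies
Per-ply = 152 N / 2
Per-ply = 76 N

76 N


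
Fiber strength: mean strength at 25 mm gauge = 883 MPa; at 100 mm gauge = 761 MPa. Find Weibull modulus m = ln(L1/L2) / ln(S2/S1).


Formula: m = ln(L1/L2) / ln(S2/S1)
Step 1: ln(L1/L2) = ln(25/100) = -1.38629
Step 2: S2/S1 = 761/883 = 0.86183
Step 3: ln(S2/S1) = ln(0.86183) = -0.14870
Step 4: m = -1.38629 / -0.14870 = 9.32

9.32 (Weibull m)


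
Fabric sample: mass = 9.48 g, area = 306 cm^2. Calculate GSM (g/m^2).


Formula: GSM = mass_g / area_m2
Step 1: Convert area: 306 cm^2 = 306 / 10000 = 0.0306 m^2
Step 2: GSM = 9.48 g / 0.0306 m^2 = 309.8 g/m^2

309.8 g/m^2


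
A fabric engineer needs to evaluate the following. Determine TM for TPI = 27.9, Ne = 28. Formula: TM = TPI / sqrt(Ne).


Formula: TM = TPI / sqrt(Ne)
Step 1: sqrt(Ne) = sqrt(28) = 5.2915
Step 2: TM = 27.9 / 5.2915 = 5.27

5.27 TM


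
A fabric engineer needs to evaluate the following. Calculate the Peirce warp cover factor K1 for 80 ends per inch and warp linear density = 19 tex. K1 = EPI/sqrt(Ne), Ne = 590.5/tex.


Formula: K1 = EPI / sqrt(Ne), with Ne = 590.5 / tex_warp
Step 1: Ne = 590.5 / 19 = 31.079
Step 2: sqrt(Ne) = sqrt(31.079) = 5.5749
Step 3: K1 = 80 / 5.5749 = 14.4

14.4


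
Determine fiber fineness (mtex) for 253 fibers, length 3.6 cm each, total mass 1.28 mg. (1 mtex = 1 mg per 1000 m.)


Formula: fineness (mtex) = mass (mg) / total length (km) = (mass_mg / total_length_m) * 1000
Step 1: Convert fiber length: 3.6 cm = 0.036 m
Step 2: Total fiber length = 253 * 0.036 = 9.108 m
Step 3: Linear density = 1.28 mg / 9.108 m = 0.1405 mg/m
Step 4: fineness = 0.1405 * 1000 = 140.5 mtex

140.5 mtex


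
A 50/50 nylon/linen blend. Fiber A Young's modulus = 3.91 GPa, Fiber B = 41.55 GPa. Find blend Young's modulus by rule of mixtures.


Formula: Blend property = (fraction_A * property_A) + (fraction_B * property_B)
Step 1: Contribution A = 50/100 * 3.91 GPa = 1.955 GPa
Step 2: Contribution B = 50/100 * 41.55 GPa = 20.775 GPa
Step 3: Blend Young's modulus = 1.955 + 20.775 = 22.73 GPa

22.73 GPa


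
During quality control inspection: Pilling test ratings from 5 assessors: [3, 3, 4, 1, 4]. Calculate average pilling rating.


Formula: Mean = sum / count
Sum = 3 + 3 + 4 + 1 + 4 = 15
Mean = 15 / 5 = 3.0

3.0


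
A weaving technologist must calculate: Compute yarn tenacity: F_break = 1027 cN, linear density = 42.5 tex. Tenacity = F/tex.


Formula: Tenacity = Breaking force / Linear density
Tenacity = 1027 cN / 42.5 tex
Tenacity = 24.16 cN/tex

24.16 cN/tex


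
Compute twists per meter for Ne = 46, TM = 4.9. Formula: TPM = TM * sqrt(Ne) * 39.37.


Formula: TPM = TM * sqrt(Ne) * 39.37
Step 1: sqrt(Ne) = sqrt(46) = 6.7823
Step 2: TM * sqrt(Ne) = 4.9 * 6.7823 = 33.2333
Step 3: TPM = 33.2333 * 39.37 = 1308 twists/m

1308 twists/m


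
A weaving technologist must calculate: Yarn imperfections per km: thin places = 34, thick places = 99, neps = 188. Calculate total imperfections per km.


Formula: Total = thin places + thick places + neps
Total = 34 + 99 + 188
Total = 321 imperfections/km

321 imperfections/km


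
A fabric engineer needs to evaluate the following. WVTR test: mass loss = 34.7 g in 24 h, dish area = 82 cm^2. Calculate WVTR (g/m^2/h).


Formula: WVTR = mass_loss / (area * time)
Step 1: Convert area: 82 cm^2 = 0.0082 m^2
Step 2: WVTR = 34.7 g / (0.0082 m^2 * 24 h)
Step 3: WVTR = 34.7 / 0.1968 = 176.3 g/m^2/h

176.3 g/m^2/h


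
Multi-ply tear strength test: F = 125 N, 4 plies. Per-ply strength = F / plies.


Formula: Per-ply strength = Total force / Number of plies
Per-ply = 125 N / 4
Per-ply = 31.25 N

31.25 N


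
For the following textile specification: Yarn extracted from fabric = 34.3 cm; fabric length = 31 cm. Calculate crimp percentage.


Formula: Crimp% = ((L_yarn - L_fabric) / L_fabric) * 100
Step 1: Extension = 34.3 - 31 = 3.3 cm
Step 2: Crimp% = (3.3 / 31) * 100
Step 3: Crimp% = 0.106452 * 100 = 10.6452% ≈ 10.6%

10.6%


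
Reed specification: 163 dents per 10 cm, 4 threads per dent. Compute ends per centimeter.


Formula: EPC = (dents per 10 cm * ends per dent) / 10
Step 1: Total ends per 10 cm = 163 * 4 = 652
Step 2: EPC = 652 / 10 = 65.2 ends/cm

65.2 ends/cm


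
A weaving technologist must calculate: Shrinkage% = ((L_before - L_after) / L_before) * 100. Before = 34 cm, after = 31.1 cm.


Formula: Shrinkage% = ((L_before - L_after) / L_before) * 100
Step 1: Shrinkage = 34 - 31.1 = 2.9 cm
Step 2: Shrinkage% = (2.9 / 34) * 100
Step 3: Shrinkage% = 0.085294 * 100 = 8.5294% ≈ 8.5%

8.5%


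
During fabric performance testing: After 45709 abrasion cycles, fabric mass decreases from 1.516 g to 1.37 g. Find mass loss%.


Formula: Mass loss% = ((m_before - m_after) / m_before) * 100
Step 1: Mass loss = 1.516 - 1.37 = 0.146 g
Step 2: Ratio = 0.146 / 1.516 = 0.0963061
Step 3: Mass loss% = 0.0963061 * 100 = 9.63061% ≈ 9.63%

9.63%


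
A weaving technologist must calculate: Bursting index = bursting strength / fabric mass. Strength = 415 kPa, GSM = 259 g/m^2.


Formula: Bursting Index = Bursting Strength / Fabric GSM
BI = 415 kPa / 259 g/m^2
BI = 1.602 kPa/(g/m^2)

1.602 kPa/(g/m^2)


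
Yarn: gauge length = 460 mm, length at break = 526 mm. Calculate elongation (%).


Formula: Elongation (%) = ((L_break - L0) / L0) * 100
Step 1: Extension = 526 - 460 = 66 mm
Step 2: Elongation = (66 / 460) * 100
Step 3: Elongation = 0.143478 * 100 = 14.3478% ≈ 14.3%

14.3%


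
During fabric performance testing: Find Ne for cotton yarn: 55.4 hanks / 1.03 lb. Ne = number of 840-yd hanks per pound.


Formula: Ne = hanks / mass_lb
Substituting: Ne = 55.4 / 1.03
Ne = 53.8

53.8 Ne


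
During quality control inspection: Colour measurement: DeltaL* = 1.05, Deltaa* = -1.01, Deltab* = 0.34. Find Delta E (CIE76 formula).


Formula: Delta E = sqrt(dL*^2 + da*^2 + db*^2)
Step 1: dL*^2 = 1.05^2 = 1.1025
Step 2: da*^2 = (-1.01)^2 = 1.0201
Step 3: db*^2 = 0.34^2 = 0.1156
Step 4: Sum = 1.1025 + 1.0201 + 0.1156 = 2.2382
Step 5: Delta E = sqrt(2.2382) = 1.5

1.5 Delta E


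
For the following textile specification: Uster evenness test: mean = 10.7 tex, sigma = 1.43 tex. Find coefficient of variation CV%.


Formula: CV% = (standard deviation / mean) * 100
Step 1: Ratio = 1.43 / 10.7 = 0.133645
Step 2: CV% = 0.133645 * 100 = 13.3645% ≈ 13.4%

13.4%


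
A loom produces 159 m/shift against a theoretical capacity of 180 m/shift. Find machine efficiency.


Formula: Efficiency% = (Actual output / Theoretical output) * 100
Efficiency% = (159 / 180) * 100
Efficiency% = 0.883333 * 100 = 88.3333% ≈ 88.3%

88.3%


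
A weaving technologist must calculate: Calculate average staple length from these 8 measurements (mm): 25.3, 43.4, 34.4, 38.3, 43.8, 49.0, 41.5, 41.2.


Formula: Mean = sum of lengths / count
Sum = 25.3 + 43.4 + 34.4 + 38.3 + 43.8 + 49.0 + 41.5 + 41.2
Sum = 316.9 mm
Mean = 316.9 / 8 = 39.61 mm

39.61 mm


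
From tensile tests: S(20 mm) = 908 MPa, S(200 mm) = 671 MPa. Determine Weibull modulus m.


Formula: m = ln(L1/L2) / ln(S2/S1)
Step 1: ln(L1/L2) = ln(20/200) = -2.30259
Step 2: S2/S1 = 671/908 = 0.73899
Step 3: ln(S2/S1) = ln(0.73899) = -0.30247
Step 4: m = -2.30259 / -0.30247 = 7.61

7.61 (Weibull m)


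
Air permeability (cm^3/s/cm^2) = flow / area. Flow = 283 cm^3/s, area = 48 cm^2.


Formula: Air Permeability = Airflow / Test Area
AP = 283 cm^3/s / 48 cm^2
AP = 5.9 cm^3/s/cm^2

5.9 cm^3/s/cm^2


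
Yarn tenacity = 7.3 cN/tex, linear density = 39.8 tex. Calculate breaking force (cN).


Formula: Breaking force = Tenacity * Linear density
F = 7.3 cN/tex * 39.8 tex
F = 290.54 cN

290.54 cN


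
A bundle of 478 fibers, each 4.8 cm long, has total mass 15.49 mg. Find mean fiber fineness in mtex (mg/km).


Formula: fineness (mtex) = mass (mg) / total length (km) = (mass_mg / total_length_m) * 1000
Step 1: Convert fiber length: 4.8 cm = 0.048 m
Step 2: Total fiber length = 478 * 0.048 = 22.944 m
Step 3: Linear density = 15.49 mg / 22.944 m = 0.6751 mg/m
Step 4: fineness = 0.6751 * 1000 = 675.1 mtex

675.1 mtex


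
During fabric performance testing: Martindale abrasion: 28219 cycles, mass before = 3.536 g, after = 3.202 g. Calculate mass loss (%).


Formula: Mass loss% = ((m_before - m_after) / m_before) * 100
Step 1: Mass loss = 3.536 - 3.202 = 0.334 g
Step 2: Ratio = 0.334 / 3.536 = 0.094457
Step 3: Mass loss% = 0.094457 * 100 = 9.4457% ≈ 9.45%

9.45%


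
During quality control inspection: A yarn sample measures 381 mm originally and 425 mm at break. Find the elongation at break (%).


Formula: Elongation (%) = ((L_break - L0) / L0) * 100
Step 1: Extension = 425 - 381 = 44 mm
Step 2: Elongation = (44 / 381) * 100
Step 3: Elongation = 0.115486 * 100 = 11.5486% ≈ 11.5%

11.5%


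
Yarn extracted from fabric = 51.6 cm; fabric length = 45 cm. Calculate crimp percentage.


Formula: Crimp% = ((L_yarn - L_fabric) / L_fabric) * 100
Step 1: Extension = 51.6 - 45 = 6.6 cm
Step 2: Crimp% = (6.6 / 45) * 100
Step 3: Crimp% = 0.146667 * 100 = 14.6667% ≈ 14.7%

14.7%


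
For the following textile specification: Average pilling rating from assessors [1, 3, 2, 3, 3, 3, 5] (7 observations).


Formula: Mean = sum / count
Sum = 1 + 3 + 2 + 3 + 3 + 3 + 5 = 20
Mean = 20 / 7 = 2.9

2.9


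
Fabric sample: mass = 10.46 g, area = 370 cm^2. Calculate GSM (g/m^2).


Formula: GSM = mass_g / area_m2
Step 1: Convert area: 370 cm^2 = 370 / 10000 = 0.037 m^2
Step 2: GSM = 10.46 g / 0.037 m^2 = 282.7 g/m^2

282.7 g/m^2


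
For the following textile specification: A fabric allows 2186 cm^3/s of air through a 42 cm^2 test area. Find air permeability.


Formula: Air Permeability = Airflow / Test Area
AP = 2186 cm^3/s / 42 cm^2
AP = 52.0 cm^3/s/cm^2

52.0 cm^3/s/cm^2


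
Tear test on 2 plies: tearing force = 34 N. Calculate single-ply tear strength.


Formula: Per-ply strength = Total force / Number of plies
Per-ply = 34 N / 2
Per-ply = 17 N

17 N


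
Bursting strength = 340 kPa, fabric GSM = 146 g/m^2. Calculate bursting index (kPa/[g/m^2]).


Formula: Bursting Index = Bursting Strength / Fabric GSM
BI = 340 kPa / 146 g/m^2
BI = 2.329 kPa/(g/m^2)

2.329 kPa/(g/m^2)


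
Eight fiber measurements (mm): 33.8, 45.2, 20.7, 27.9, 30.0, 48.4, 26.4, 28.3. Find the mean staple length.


Formula: Mean = sum of lengths / count
Sum = 33.8 + 45.2 + 20.7 + 27.9 + 30.0 + 48.4 + 26.4 + 28.3
Sum = 260.7 mm
Mean = 260.7 / 8 = 32.59 mm

32.59 mm


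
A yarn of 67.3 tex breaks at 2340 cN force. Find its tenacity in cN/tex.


Formula: Tenacity = Breaking force / Linear density
Tenacity = 2340 cN / 67.3 tex
Tenacity = 34.77 cN/tex

34.77 cN/tex


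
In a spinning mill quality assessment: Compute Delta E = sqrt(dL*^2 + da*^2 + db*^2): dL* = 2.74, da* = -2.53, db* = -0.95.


Formula: Delta E = sqrt(dL*^2 + da*^2 + db*^2)
Step 1: dL*^2 = 2.74^2 = 7.5076
Step 2: da*^2 = (-2.53)^2 = 6.4009
Step 3: db*^2 = (-0.95)^2 = 0.9025
Step 4: Sum = 7.5076 + 6.4009 + 0.9025 = 14.811
Step 5: Delta E = sqrt(14.811) = 3.85

3.85 Delta E


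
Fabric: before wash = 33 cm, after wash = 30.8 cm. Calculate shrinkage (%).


Formula: Shrinkage% = ((L_before - L_after) / L_before) * 100
Step 1: Shrinkage = 33 - 30.8 = 2.2 cm
Step 2: Shrinkage% = (2.2 / 33) * 100
Step 3: Shrinkage% = 0.066667 * 100 = 6.6667% ≈ 6.7%

6.7%


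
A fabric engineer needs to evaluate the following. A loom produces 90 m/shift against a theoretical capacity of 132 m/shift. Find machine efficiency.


Formula: Efficiency% = (Actual output / Theoretical output) * 100
Efficiency% = (90 / 132) * 100
Efficiency% = 0.681818 * 100 = 68.1818% ≈ 68.2%

68.2%


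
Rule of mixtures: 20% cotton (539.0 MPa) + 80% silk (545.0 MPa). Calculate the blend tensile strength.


Formula: Blend property = (fraction_A * property_A) + (fraction_B * property_B)
Step 1: Contribution A = 20/100 * 539.0 MPa = 107.8 MPa
Step 2: Contribution B = 80/100 * 545.0 MPa = 436.0 MPa
Step 3: Blend tensile strength = 107.8 + 436.0 = 543.8 MPa

543.8 MPa


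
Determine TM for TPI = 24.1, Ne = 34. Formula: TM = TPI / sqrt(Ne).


Formula: TM = TPI / sqrt(Ne)
Step 1: sqrt(Ne) = sqrt(34) = 5.831
Step 2: TM = 24.1 / 5.831 = 4.13

4.13 TM


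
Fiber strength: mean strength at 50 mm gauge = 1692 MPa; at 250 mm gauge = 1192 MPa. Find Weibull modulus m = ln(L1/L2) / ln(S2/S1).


Formula: m = ln(L1/L2) / ln(S2/S1)
Step 1: ln(L1/L2) = ln(50/250) = -1.60944
Step 2: S2/S1 = 1192/1692 = 0.70449
Step 3: ln(S2/S1) = ln(0.70449) = -0.35028
Step 4: m = -1.60944 / -0.35028 = 4.59

4.59 (Weibull m)


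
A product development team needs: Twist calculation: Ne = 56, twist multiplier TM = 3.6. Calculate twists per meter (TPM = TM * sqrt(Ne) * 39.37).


Formula: TPM = TM * sqrt(Ne) * 39.37
Step 1: sqrt(Ne) = sqrt(56) = 7.4833
Step 2: TM * sqrt(Ne) = 3.6 * 7.4833 = 26.9399
Step 3: TPM = 26.9399 * 39.37 = 1061 twists/m

1061 twists/m


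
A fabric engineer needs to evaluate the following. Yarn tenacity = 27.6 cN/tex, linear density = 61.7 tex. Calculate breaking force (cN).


Formula: Breaking force = Tenacity * Linear density
F = 27.6 cN/tex * 61.7 tex
F = 1702.92 cN

1702.92 cN


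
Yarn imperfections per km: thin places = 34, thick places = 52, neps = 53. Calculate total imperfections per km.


Formula: Total = thin places + thick places + neps
Total = 34 + 52 + 53
Total = 139 imperfections/km

139 imperfections/km


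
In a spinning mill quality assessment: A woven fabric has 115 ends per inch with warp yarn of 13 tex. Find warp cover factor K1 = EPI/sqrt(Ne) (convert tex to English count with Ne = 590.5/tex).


Formula: K1 = EPI / sqrt(Ne), with Ne = 590.5 / tex_warp
Step 1: Ne = 590.5 / 13 = 45.423
Step 2: sqrt(Ne) = sqrt(45.423) = 6.7397
Step 3: K1 = 115 / 6.7397 = 17.1

17.1


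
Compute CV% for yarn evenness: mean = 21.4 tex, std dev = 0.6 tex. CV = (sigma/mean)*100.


Formula: CV% = (standard deviation / mean) * 100
Step 1: Ratio = 0.6 / 21.4 = 0.028037
Step 2: CV% = 0.028037 * 100 = 2.8037% ≈ 2.8%

2.8%


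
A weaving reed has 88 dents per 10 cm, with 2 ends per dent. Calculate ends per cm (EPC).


Formula: EPC = (dents per 10 cm * ends per dent) / 10
Step 1: Total ends per 10 cm = 88 * 2 = 176
Step 2: EPC = 176 / 10 = 17.6 ends/cm

17.6 ends/cm


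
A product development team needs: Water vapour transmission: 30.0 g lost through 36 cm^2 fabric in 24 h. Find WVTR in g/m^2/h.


Formula: WVTR = mass_loss / (area * time)
Step 1: Convert area: 36 cm^2 = 0.0036 m^2
Step 2: WVTR = 30.0 g / (0.0036 m^2 * 24 h)
Step 3: WVTR = 30.0 / 0.0864 = 347.2 g/m^2/h

347.2 g/m^2/h


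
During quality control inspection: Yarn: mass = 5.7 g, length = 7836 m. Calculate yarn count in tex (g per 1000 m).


Formula: Tex = (mass_g / length_m) * 1000
Substituting: Tex = (5.7 / 7836) * 1000
Intermediate: 5.7 / 7836 = 0.00072741 g/m
Tex = 0.00072741 * 1000 = 0.73 tex

0.73 tex


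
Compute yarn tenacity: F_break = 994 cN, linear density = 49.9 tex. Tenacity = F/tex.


Formula: Tenacity = Breaking force / Linear density
Tenacity = 994 cN / 49.9 tex
Tenacity = 19.92 cN/tex

19.92 cN/tex


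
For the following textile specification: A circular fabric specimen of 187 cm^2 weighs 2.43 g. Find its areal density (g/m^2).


Formula: GSM = mass_g / area_m2
Step 1: Convert area: 187 cm^2 = 187 / 10000 = 0.0187 m^2
Step 2: GSM = 2.43 g / 0.0187 m^2 = 129.9 g/m^2

129.9 g/m^2


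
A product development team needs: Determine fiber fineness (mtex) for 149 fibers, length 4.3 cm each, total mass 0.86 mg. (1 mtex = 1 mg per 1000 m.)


Formula: fineness (mtex) = mass (mg) / total length (km) = (mass_mg / total_length_m) * 1000
Step 1: Convert fiber length: 4.3 cm = 0.043 m
Step 2: Total fiber length = 149 * 0.043 = 6.407 m
Step 3: Linear density = 0.86 mg / 6.407 m = 0.1342 mg/m
Step 4: fineness = 0.1342 * 1000 = 134.2 mtex

134.2 mtex


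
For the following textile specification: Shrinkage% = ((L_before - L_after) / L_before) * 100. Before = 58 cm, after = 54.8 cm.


Formula: Shrinkage% = ((L_before - L_after) / L_before) * 100
Step 1: Shrinkage = 58 - 54.8 = 3.2 cm
Step 2: Shrinkage% = (3.2 / 58) * 100
Step 3: Shrinkage% = 0.055172 * 100 = 5.5172% ≈ 5.5%

5.5%


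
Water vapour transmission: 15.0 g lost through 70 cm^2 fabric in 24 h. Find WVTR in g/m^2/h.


Formula: WVTR = mass_loss / (area * time)
Step 1: Convert area: 70 cm^2 = 0.007 m^2
Step 2: WVTR = 15.0 g / (0.007 m^2 * 24 h)
Step 3: WVTR = 15.0 / 0.168 = 89.3 g/m^2/h

89.3 g/m^2/h


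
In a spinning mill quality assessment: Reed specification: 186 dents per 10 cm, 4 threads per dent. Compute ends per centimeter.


Formula: EPC = (dents per 10 cm * ends per dent) / 10
Step 1: Total ends per 10 cm = 186 * 4 = 744
Step 2: EPC = 744 / 10 = 74.4 ends/cm

74.4 ends/cm


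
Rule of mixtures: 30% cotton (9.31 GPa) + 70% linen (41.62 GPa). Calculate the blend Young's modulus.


Formula: Blend property = (fraction_A * property_A) + (fraction_B * property_B)
Step 1: Contribution A = 30/100 * 9.31 GPa = 2.793 GPa
Step 2: Contribution B = 70/100 * 41.62 GPa = 29.134 GPa
Step 3: Blend Young's modulus = 2.793 + 29.134 = 31.927 GPa

31.927 GPa


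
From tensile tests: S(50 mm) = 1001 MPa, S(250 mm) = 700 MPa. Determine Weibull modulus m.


Formula: m = ln(L1/L2) / ln(S2/S1)
Step 1: ln(L1/L2) = ln(50/250) = -1.60944
Step 2: S2/S1 = 700/1001 = 0.6993
Step 3: ln(S2/S1) = ln(0.6993) = -0.35768
Step 4: m = -1.60944 / -0.35768 = 4.50

4.50 (Weibull m)


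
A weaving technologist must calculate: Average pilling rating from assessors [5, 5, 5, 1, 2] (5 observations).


Formula: Mean = sum / count
Sum = 5 + 5 + 5 + 1 + 2 = 18
Mean = 18 / 5 = 3.6

3.6


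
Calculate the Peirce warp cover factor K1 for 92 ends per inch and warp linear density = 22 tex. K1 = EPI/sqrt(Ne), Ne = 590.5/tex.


Formula: K1 = EPI / sqrt(Ne), with Ne = 590.5 / tex_warp
Step 1: Ne = 590.5 / 22 = 26.841
Step 2: sqrt(Ne) = sqrt(26.841) = 5.1808
Step 3: K1 = 92 / 5.1808 = 17.8

17.8


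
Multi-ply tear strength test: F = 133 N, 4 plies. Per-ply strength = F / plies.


Formula: Per-ply strength = Total force / Number of plies
Per-ply = 133 N / 4
Per-ply = 33.25 N

33.25 N


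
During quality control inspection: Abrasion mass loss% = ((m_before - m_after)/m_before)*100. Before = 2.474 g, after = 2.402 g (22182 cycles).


Formula: Mass loss% = ((m_before - m_after) / m_before) * 100
Step 1: Mass loss = 2.474 - 2.402 = 0.072 g
Step 2: Ratio = 0.072 / 2.474 = 0.0291027
Step 3: Mass loss% = 0.0291027 * 100 = 2.91027% ≈ 2.91%

2.91%


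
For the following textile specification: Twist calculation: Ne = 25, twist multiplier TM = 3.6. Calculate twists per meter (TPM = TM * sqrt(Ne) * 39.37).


Formula: TPM = TM * sqrt(Ne) * 39.37
Step 1: sqrt(Ne) = sqrt(25) = 5
Step 2: TM * sqrt(Ne) = 3.6 * 5 = 18
Step 3: TPM = 18 * 39.37 = 709 twists/m

709 twists/m


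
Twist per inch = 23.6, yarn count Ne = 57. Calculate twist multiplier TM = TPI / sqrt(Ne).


Formula: TM = TPI / sqrt(Ne)
Step 1: sqrt(Ne) = sqrt(57) = 7.5498
Step 2: TM = 23.6 / 7.5498 = 3.13

3.13 TM


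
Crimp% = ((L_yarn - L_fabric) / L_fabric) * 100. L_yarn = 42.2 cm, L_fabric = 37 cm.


Formula: Crimp% = ((L_yarn - L_fabric) / L_fabric) * 100
Step 1: Extension = 42.2 - 37 = 5.2 cm
Step 2: Crimp% = (5.2 / 37) * 100
Step 3: Crimp% = 0.140541 * 100 = 14.0541% ≈ 14.1%

14.1%


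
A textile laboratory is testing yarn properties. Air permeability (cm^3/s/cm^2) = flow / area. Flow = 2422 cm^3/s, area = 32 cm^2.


Formula: Air Permeability = Airflow / Test Area
AP = 2422 cm^3/s / 32 cm^2
AP = 75.7 cm^3/s/cm^2

75.7 cm^3/s/cm^2


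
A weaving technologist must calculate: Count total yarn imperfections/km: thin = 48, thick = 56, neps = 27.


Formula: Total = thin places + thick places + neps
Total = 48 + 56 + 27
Total = 131 imperfections/km

131 imperfections/km


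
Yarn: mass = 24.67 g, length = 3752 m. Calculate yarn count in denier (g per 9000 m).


Formula: den = (mass_g / length_m) * 9000
Substituting: den = (24.67 / 3752) * 9000
Intermediate: 24.67 / 3752 = 0.00657516 g/m
den = 0.00657516 * 9000 = 59.2 denier

59.2 denier


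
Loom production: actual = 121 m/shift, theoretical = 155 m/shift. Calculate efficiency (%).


Formula: Efficiency% = (Actual output / Theoretical output) * 100
Efficiency% = (121 / 155) * 100
Efficiency% = 0.780645 * 100 = 78.0645% ≈ 78.1%

78.1%


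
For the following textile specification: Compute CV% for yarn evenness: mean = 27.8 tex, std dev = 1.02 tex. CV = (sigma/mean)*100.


Formula: CV% = (standard deviation / mean) * 100
Step 1: Ratio = 1.02 / 27.8 = 0.036691
Step 2: CV% = 0.036691 * 100 = 3.6691% ≈ 3.7%

3.7%


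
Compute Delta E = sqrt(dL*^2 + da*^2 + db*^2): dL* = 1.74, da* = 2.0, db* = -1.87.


Formula: Delta E = sqrt(dL*^2 + da*^2 + db*^2)
Step 1: dL*^2 = 1.74^2 = 3.0276
Step 2: da*^2 = 2.0^2 = 4.0
Step 3: db*^2 = (-1.87)^2 = 3.4969
Step 4: Sum = 3.0276 + 4.0 + 3.4969 = 10.5245
Step 5: Delta E = sqrt(10.5245) = 3.24

3.24 Delta E


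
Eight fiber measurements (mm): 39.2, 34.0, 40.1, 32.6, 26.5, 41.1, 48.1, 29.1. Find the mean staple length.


Formula: Mean = sum of lengths / count
Sum = 39.2 + 34.0 + 40.1 + 32.6 + 26.5 + 41.1 + 48.1 + 29.1
Sum = 290.7 mm
Mean = 290.7 / 8 = 36.34 mm

36.34 mm


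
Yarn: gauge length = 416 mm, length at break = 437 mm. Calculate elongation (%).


Formula: Elongation (%) = ((L_break - L0) / L0) * 100
Step 1: Extension = 437 - 416 = 21 mm
Step 2: Elongation = (21 / 416) * 100
Step 3: Elongation = 0.050481 * 100 = 5.0481% ≈ 5.0%

5.0%


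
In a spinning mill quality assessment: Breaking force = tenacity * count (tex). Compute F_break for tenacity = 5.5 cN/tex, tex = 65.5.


Formula: Breaking force = Tenacity * Linear density
F = 5.5 cN/tex * 65.5 tex
F = 360.25 cN

360.25 cN


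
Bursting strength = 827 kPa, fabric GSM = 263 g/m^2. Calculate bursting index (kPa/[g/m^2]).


Formula: Bursting Index = Bursting Strength / Fabric GSM
BI = 827 kPa / 263 g/m^2
BI = 3.144 kPa/(g/m^2)

3.144 kPa/(g/m^2)


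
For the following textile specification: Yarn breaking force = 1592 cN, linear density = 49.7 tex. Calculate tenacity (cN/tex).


Formula: Tenacity = Breaking force / Linear density
Tenacity = 1592 cN / 49.7 tex
Tenacity = 32.03 cN/tex

32.03 cN/tex


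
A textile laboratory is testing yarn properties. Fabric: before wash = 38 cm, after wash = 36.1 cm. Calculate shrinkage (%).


Formula: Shrinkage% = ((L_before - L_after) / L_before) * 100
Step 1: Shrinkage = 38 - 36.1 = 1.9 cm
Step 2: Shrinkage% = (1.9 / 38) * 100
Step 3: Shrinkage% = 0.05 * 100 = 5.0%

5.0%


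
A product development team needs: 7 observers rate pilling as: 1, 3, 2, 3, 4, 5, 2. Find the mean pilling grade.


Formula: Mean = sum / count
Sum = 1 + 3 + 2 + 3 + 4 + 5 + 2 = 20
Mean = 20 / 7 = 2.9

2.9


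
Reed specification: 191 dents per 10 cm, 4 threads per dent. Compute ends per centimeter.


Formula: EPC = (dents per 10 cm * ends per dent) / 10
Step 1: Total ends per 10 cm = 191 * 4 = 764
Step 2: EPC = 764 / 10 = 76.4 ends/cm

76.4 ends/cm


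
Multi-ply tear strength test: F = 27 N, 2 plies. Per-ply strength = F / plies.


Formula: Per-ply strength = Total force / Number of plies
Per-ply = 27 N / 2
Per-ply = 13.5 N

13.5 N


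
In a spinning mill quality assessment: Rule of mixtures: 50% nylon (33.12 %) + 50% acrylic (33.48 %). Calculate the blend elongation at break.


Formula: Blend property = (fraction_A * property_A) + (fraction_B * property_B)
Step 1: Contribution A = 50/100 * 33.12 % = 16.56 %
Step 2: Contribution B = 50/100 * 33.48 % = 16.74 %
Step 3: Blend elongation at break = 16.56 + 16.74 = 33.3 %

33.3 %


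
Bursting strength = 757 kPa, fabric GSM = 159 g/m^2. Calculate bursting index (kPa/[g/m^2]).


Formula: Bursting Index = Bursting Strength / Fabric GSM
BI = 757 kPa / 159 g/m^2
BI = 4.761 kPa/(g/m^2)

4.761 kPa/(g/m^2)


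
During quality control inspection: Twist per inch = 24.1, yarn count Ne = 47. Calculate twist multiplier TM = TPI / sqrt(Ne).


Formula: TM = TPI / sqrt(Ne)
Step 1: sqrt(Ne) = sqrt(47) = 6.8557
Step 2: TM = 24.1 / 6.8557 = 3.52

3.52 TM


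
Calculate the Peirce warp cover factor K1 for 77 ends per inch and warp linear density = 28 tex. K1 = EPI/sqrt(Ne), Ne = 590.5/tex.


Formula: K1 = EPI / sqrt(Ne), with Ne = 590.5 / tex_warp
Step 1: Ne = 590.5 / 28 = 21.089
Step 2: sqrt(Ne) = sqrt(21.089) = 4.5923
Step 3: K1 = 77 / 4.5923 = 16.8

16.8


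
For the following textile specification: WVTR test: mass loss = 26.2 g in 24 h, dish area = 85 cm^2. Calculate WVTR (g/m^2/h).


Formula: WVTR = mass_loss / (area * time)
Step 1: Convert area: 85 cm^2 = 0.0085 m^2
Step 2: WVTR = 26.2 g / (0.0085 m^2 * 24 h)
Step 3: WVTR = 26.2 / 0.204 = 128.4 g/m^2/h

128.4 g/m^2/h


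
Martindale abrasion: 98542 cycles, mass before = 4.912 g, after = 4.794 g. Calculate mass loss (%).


Formula: Mass loss% = ((m_before - m_after) / m_before) * 100
Step 1: Mass loss = 4.912 - 4.794 = 0.118 g
Step 2: Ratio = 0.118 / 4.912 = 0.0240228
Step 3: Mass loss% = 0.0240228 * 100 = 2.40228% ≈ 2.40%

2.40%


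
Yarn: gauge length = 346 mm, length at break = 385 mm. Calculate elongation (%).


Formula: Elongation (%) = ((L_break - L0) / L0) * 100
Step 1: Extension = 385 - 346 = 39 mm
Step 2: Elongation = (39 / 346) * 100
Step 3: Elongation = 0.112717 * 100 = 11.2717% ≈ 11.3%

11.3%


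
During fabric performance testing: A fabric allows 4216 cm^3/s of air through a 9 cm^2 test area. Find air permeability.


Formula: Air Permeability = Airflow / Test Area
AP = 4216 cm^3/s / 9 cm^2
AP = 468.4 cm^3/s/cm^2

468.4 cm^3/s/cm^2


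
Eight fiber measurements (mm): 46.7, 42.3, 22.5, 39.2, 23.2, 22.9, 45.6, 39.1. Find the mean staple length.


Formula: Mean = sum of lengths / count
Sum = 46.7 + 42.3 + 22.5 + 39.2 + 23.2 + 22.9 + 45.6 + 39.1
Sum = 281.5 mm
Mean = 281.5 / 8 = 35.19 mm

35.19 mm


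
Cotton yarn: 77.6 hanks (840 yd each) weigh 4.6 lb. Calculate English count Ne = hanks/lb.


Formula: Ne = hanks / mass_lb
Substituting: Ne = 77.6 / 4.6
Ne = 16.9

16.9 Ne


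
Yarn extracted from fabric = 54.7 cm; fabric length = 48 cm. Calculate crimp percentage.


Formula: Crimp% = ((L_yarn - L_fabric) / L_fabric) * 100
Step 1: Extension = 54.7 - 48 = 6.7 cm
Step 2: Crimp% = (6.7 / 48) * 100
Step 3: Crimp% = 0.139583 * 100 = 13.9583% ≈ 14.0%

14.0%


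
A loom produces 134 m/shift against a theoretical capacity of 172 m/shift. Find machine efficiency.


Formula: Efficiency% = (Actual output / Theoretical output) * 100
Efficiency% = (134 / 172) * 100
Efficiency% = 0.77907 * 100 = 77.907% ≈ 77.9%

77.9%


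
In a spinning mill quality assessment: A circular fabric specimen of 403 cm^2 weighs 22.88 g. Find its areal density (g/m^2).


Formula: GSM = mass_g / area_m2
Step 1: Convert area: 403 cm^2 = 403 / 10000 = 0.0403 m^2
Step 2: GSM = 22.88 g / 0.0403 m^2 = 567.7 g/m^2

567.7 g/m^2


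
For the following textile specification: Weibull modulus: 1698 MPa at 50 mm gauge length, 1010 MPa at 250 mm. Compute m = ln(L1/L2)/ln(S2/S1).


Formula: m = ln(L1/L2) / ln(S2/S1)
Step 1: ln(L1/L2) = ln(50/250) = -1.60944
Step 2: S2/S1 = 1010/1698 = 0.59482
Step 3: ln(S2/S1) = ln(0.59482) = -0.51950
Step 4: m = -1.60944 / -0.51950 = 3.10

3.10 (Weibull m)


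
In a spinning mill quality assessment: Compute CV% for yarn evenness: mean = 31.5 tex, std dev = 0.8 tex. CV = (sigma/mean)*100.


Formula: CV% = (standard deviation / mean) * 100
Step 1: Ratio = 0.8 / 31.5 = 0.025397
Step 2: CV% = 0.025397 * 100 = 2.5397% ≈ 2.5%

2.5%


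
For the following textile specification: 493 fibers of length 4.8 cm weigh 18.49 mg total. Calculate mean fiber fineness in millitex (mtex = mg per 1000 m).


Formula: fineness (mtex) = mass (mg) / total length (km) = (mass_mg / total_length_m) * 1000
Step 1: Convert fiber length: 4.8 cm = 0.048 m
Step 2: Total fiber length = 493 * 0.048 = 23.664 m
Step 3: Linear density = 18.49 mg / 23.664 m = 0.7814 mg/m
Step 4: fineness = 0.7814 * 1000 = 781.4 mtex

781.4 mtex


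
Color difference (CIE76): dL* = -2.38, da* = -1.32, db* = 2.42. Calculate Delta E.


Formula: Delta E = sqrt(dL*^2 + da*^2 + db*^2)
Step 1: dL*^2 = (-2.38)^2 = 5.6644
Step 2: da*^2 = (-1.32)^2 = 1.7424
Step 3: db*^2 = 2.42^2 = 5.8564
Step 4: Sum = 5.6644 + 1.7424 + 5.8564 = 13.2632
Step 5: Delta E = sqrt(13.2632) = 3.64

3.64 Delta E


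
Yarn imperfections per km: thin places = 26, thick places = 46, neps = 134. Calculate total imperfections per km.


Formula: Total = thin places + thick places + neps
Total = 26 + 46 + 134
Total = 206 imperfections/km

206 imperfections/km


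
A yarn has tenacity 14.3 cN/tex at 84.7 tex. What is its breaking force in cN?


Formula: Breaking force = Tenacity * Linear density
F = 14.3 cN/tex * 84.7 tex
F = 1211.21 cN

1211.21 cN


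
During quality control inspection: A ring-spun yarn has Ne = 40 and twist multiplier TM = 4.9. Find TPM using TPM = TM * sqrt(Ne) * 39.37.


Formula: TPM = TM * sqrt(Ne) * 39.37
Step 1: sqrt(Ne) = sqrt(40) = 6.3246
Step 2: TM * sqrt(Ne) = 4.9 * 6.3246 = 30.9905
Step 3: TPM = 30.9905 * 39.37 = 1220 twists/m

1220 twists/m


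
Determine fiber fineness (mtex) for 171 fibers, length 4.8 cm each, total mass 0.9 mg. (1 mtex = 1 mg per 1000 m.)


Formula: fineness (mtex) = mass (mg) / total length (km) = (mass_mg / total_length_m) * 1000
Step 1: Convert fiber length: 4.8 cm = 0.048 m
Step 2: Total fiber length = 171 * 0.048 = 8.208 m
Step 3: Linear density = 0.9 mg / 8.208 m = 0.1096 mg/m
Step 4: fineness = 0.1096 * 1000 = 109.6 mtex

109.6 mtex


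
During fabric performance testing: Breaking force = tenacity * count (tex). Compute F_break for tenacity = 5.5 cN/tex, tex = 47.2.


Formula: Breaking force = Tenacity * Linear density
F = 5.5 cN/tex * 47.2 tex
F = 259.60 cN

259.60 cN


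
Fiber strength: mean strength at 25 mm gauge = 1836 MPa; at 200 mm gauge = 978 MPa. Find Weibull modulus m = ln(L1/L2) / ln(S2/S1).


Formula: m = ln(L1/L2) / ln(S2/S1)
Step 1: ln(L1/L2) = ln(25/200) = -2.07944
Step 2: S2/S1 = 978/1836 = 0.53268
Step 3: ln(S2/S1) = ln(0.53268) = -0.62983
Step 4: m = -2.07944 / -0.62983 = 3.30

3.30 (Weibull m)


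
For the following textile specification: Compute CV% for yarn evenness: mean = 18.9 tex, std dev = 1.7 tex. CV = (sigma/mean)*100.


Formula: CV% = (standard deviation / mean) * 100
Step 1: Ratio = 1.7 / 18.9 = 0.089947
Step 2: CV% = 0.089947 * 100 = 8.9947% ≈ 9.0%

9.0%


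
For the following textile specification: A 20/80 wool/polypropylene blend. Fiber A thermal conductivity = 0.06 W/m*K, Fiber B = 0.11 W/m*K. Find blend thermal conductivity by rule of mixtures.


Formula: Blend property = (fraction_A * property_A) + (fraction_B * property_B)
Step 1: Contribution A = 20/100 * 0.06 W/m*K = 0.012 W/m*K
Step 2: Contribution B = 80/100 * 0.11 W/m*K = 0.088 W/m*K
Step 3: Blend thermal conductivity = 0.012 + 0.088 = 0.1 W/m*K

0.1 W/m*K


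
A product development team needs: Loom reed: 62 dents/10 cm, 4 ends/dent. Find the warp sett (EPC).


Formula: EPC = (dents per 10 cm * ends per dent) / 10
Step 1: Total ends per 10 cm = 62 * 4 = 248
Step 2: EPC = 248 / 10 = 24.8 ends/cm

24.8 ends/cm


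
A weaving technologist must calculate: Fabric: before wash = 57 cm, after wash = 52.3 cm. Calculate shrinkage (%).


Formula: Shrinkage% = ((L_before - L_after) / L_before) * 100
Step 1: Shrinkage = 57 - 52.3 = 4.7 cm
Step 2: Shrinkage% = (4.7 / 57) * 100
Step 3: Shrinkage% = 0.082456 * 100 = 8.2456% ≈ 8.2%

8.2%


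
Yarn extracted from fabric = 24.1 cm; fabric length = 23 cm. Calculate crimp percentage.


Formula: Crimp% = ((L_yarn - L_fabric) / L_fabric) * 100
Step 1: Extension = 24.1 - 23 = 1.1 cm
Step 2: Crimp% = (1.1 / 23) * 100
Step 3: Crimp% = 0.047826 * 100 = 4.7826% ≈ 4.8%

4.8%


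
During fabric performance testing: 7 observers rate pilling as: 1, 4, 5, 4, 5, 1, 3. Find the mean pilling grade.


Formula: Mean = sum / count
Sum = 1 + 4 + 5 + 4 + 5 + 1 + 3 = 23
Mean = 23 / 7 = 3.3

3.3


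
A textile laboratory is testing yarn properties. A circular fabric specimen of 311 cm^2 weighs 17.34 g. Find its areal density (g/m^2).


Formula: GSM = mass_g / area_m2
Step 1: Convert area: 311 cm^2 = 311 / 10000 = 0.0311 m^2
Step 2: GSM = 17.34 g / 0.0311 m^2 = 557.6 g/m^2

557.6 g/m^2


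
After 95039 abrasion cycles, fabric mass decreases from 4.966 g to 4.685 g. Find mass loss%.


Formula: Mass loss% = ((m_before - m_after) / m_before) * 100
Step 1: Mass loss = 4.966 - 4.685 = 0.281 g
Step 2: Ratio = 0.281 / 4.966 = 0.0565848
Step 3: Mass loss% = 0.0565848 * 100 = 5.65848% ≈ 5.66%

5.66%


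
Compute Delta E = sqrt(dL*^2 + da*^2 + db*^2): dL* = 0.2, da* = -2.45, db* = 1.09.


Formula: Delta E = sqrt(dL*^2 + da*^2 + db*^2)
Step 1: dL*^2 = 0.2^2 = 0.04
Step 2: da*^2 = (-2.45)^2 = 6.0025
Step 3: db*^2 = 1.09^2 = 1.1881
Step 4: Sum = 0.04 + 6.0025 + 1.1881 = 7.2306
Step 5: Delta E = sqrt(7.2306) = 2.69

2.69 Delta E


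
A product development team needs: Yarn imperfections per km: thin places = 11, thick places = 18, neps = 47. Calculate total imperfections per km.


Formula: Total = thin places + thick places + neps
Total = 11 + 18 + 47
Total = 76 imperfections/km

76 imperfections/km


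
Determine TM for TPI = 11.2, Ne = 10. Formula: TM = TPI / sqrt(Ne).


Formula: TM = TPI / sqrt(Ne)
Step 1: sqrt(Ne) = sqrt(10) = 3.1623
Step 2: TM = 11.2 / 3.1623 = 3.54

3.54 TM


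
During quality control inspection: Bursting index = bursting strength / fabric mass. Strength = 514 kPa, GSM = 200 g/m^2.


Formula: Bursting Index = Bursting Strength / Fabric GSM
BI = 514 kPa / 200 g/m^2
BI = 2.570 kPa/(g/m^2)

2.570 kPa/(g/m^2)


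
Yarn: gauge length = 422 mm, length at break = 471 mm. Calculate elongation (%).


Formula: Elongation (%) = ((L_break - L0) / L0) * 100
Step 1: Extension = 471 - 422 = 49 mm
Step 2: Elongation = (49 / 422) * 100
Step 3: Elongation = 0.116114 * 100 = 11.6114% ≈ 11.6%

11.6%


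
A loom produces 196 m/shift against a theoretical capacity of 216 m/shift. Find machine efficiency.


Formula: Efficiency% = (Actual output / Theoretical output) * 100
Efficiency% = (196 / 216) * 100
Efficiency% = 0.907407 * 100 = 90.7407% ≈ 90.7%

90.7%


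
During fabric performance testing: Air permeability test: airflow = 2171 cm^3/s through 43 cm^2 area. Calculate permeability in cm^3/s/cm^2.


Formula: Air Permeability = Airflow / Test Area
AP = 2171 cm^3/s / 43 cm^2
AP = 50.5 cm^3/s/cm^2

50.5 cm^3/s/cm^2


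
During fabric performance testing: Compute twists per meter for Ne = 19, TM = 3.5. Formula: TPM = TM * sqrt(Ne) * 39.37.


Formula: TPM = TM * sqrt(Ne) * 39.37
Step 1: sqrt(Ne) = sqrt(19) = 4.3589
Step 2: TM * sqrt(Ne) = 3.5 * 4.3589 = 15.2562
Step 3: TPM = 15.2562 * 39.37 = 601 twists/m

601 twists/m


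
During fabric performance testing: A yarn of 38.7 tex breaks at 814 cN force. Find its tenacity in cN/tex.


Formula: Tenacity = Breaking force / Linear density
Tenacity = 814 cN / 38.7 tex
Tenacity = 21.03 cN/tex

21.03 cN/tex


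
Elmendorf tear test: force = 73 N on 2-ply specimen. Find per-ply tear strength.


Formula: Per-ply strength = Total force / Number of plies
Per-ply = 73 N / 2
Per-ply = 36.5 N

36.5 N


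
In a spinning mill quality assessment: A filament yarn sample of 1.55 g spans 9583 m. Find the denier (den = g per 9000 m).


Formula: den = (mass_g / length_m) * 9000
Substituting: den = (1.55 / 9583) * 9000
Intermediate: 1.55 / 9583 = 0.00016174 g/m
den = 0.00016174 * 9000 = 1.5 denier

1.5 denier


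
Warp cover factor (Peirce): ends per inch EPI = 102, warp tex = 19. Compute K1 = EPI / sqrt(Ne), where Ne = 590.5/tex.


Formula: K1 = EPI / sqrt(Ne), with Ne = 590.5 / tex_warp
Step 1: Ne = 590.5 / 19 = 31.079
Step 2: sqrt(Ne) = sqrt(31.079) = 5.5749
Step 3: K1 = 102 / 5.5749 = 18.3

18.3


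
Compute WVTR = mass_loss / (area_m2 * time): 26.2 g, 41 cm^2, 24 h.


Formula: WVTR = mass_loss / (area * time)
Step 1: Convert area: 41 cm^2 = 0.0041 m^2
Step 2: WVTR = 26.2 g / (0.0041 m^2 * 24 h)
Step 3: WVTR = 26.2 / 0.0984 = 266.3 g/m^2/h

266.3 g/m^2/h


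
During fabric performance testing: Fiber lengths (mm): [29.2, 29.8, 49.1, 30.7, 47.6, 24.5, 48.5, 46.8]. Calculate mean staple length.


Formula: Mean = sum of lengths / count
Sum = 29.2 + 29.8 + 49.1 + 30.7 + 47.6 + 24.5 + 48.5 + 46.8
Sum = 306.2 mm
Mean = 306.2 / 8 = 38.28 mm

38.28 mm


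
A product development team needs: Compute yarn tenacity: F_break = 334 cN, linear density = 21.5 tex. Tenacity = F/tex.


Formula: Tenacity = Breaking force / Linear density
Tenacity = 334 cN / 21.5 tex
Tenacity = 15.53 cN/tex

15.53 cN/tex


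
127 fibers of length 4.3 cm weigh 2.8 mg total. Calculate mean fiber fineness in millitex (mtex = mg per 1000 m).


Formula: fineness (mtex) = mass (mg) / total length (km) = (mass_mg / total_length_m) * 1000
Step 1: Convert fiber length: 4.3 cm = 0.043 m
Step 2: Total fiber length = 127 * 0.043 = 5.461 m
Step 3: Linear density = 2.8 mg / 5.461 m = 0.5127 mg/m
Step 4: fineness = 0.5127 * 1000 = 512.7 mtex

512.7 mtex
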